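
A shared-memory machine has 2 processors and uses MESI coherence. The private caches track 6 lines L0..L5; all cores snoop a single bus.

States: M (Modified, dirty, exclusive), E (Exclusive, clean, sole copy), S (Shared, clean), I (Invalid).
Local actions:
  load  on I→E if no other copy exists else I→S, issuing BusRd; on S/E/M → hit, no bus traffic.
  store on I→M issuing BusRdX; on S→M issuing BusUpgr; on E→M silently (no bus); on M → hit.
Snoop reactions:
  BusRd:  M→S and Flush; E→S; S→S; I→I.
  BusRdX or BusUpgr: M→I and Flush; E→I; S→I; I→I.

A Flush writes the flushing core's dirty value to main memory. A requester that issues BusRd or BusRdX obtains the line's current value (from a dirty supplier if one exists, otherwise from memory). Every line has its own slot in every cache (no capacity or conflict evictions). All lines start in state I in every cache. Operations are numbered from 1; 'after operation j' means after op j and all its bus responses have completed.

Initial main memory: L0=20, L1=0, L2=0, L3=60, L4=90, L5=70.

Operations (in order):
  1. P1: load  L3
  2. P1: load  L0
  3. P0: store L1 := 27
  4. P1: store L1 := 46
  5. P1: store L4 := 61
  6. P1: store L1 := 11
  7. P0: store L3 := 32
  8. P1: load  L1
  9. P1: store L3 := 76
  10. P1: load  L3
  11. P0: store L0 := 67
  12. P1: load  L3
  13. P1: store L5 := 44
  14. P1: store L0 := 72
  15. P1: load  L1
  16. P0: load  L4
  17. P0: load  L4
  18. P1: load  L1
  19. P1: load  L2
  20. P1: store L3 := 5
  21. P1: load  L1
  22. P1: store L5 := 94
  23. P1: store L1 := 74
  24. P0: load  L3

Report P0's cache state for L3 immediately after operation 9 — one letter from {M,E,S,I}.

  op1 P1: load  L3 → I/E on L3; bus BusRd; mem=60
  op2 P1: load  L0 → I/E on L0; bus BusRd; mem=20
  op3 P0: store L1 := 27 → M/I on L1; bus BusRdX; mem=0
  op4 P1: store L1 := 46 → I/M on L1; bus BusRdX Flush; mem=27
  op5 P1: store L4 := 61 → I/M on L4; bus BusRdX; mem=90
  op6 P1: store L1 := 11 → I/M on L1; bus (none); mem=27
  op7 P0: store L3 := 32 → M/I on L3; bus BusRdX; mem=60
  op8 P1: load  L1 → I/M on L1; bus (none); mem=27
  op9 P1: store L3 := 76 → I/M on L3; bus BusRdX Flush; mem=32
  op10 P1: load  L3 → I/M on L3; bus (none); mem=32
  op11 P0: store L0 := 67 → M/I on L0; bus BusRdX; mem=20
  op12 P1: load  L3 → I/M on L3; bus (none); mem=32
  op13 P1: store L5 := 44 → I/M on L5; bus BusRdX; mem=70
  op14 P1: store L0 := 72 → I/M on L0; bus BusRdX Flush; mem=67
  op15 P1: load  L1 → I/M on L1; bus (none); mem=27
  op16 P0: load  L4 → S/S on L4; bus BusRd Flush; mem=61
  op17 P0: load  L4 → S/S on L4; bus (none); mem=61
  op18 P1: load  L1 → I/M on L1; bus (none); mem=27
  op19 P1: load  L2 → I/E on L2; bus BusRd; mem=0
  op20 P1: store L3 := 5 → I/M on L3; bus (none); mem=32
  op21 P1: load  L1 → I/M on L1; bus (none); mem=27
  op22 P1: store L5 := 94 → I/M on L5; bus (none); mem=70
  op23 P1: store L1 := 74 → I/M on L1; bus (none); mem=27
  op24 P0: load  L3 → S/S on L3; bus BusRd Flush; mem=5

state = I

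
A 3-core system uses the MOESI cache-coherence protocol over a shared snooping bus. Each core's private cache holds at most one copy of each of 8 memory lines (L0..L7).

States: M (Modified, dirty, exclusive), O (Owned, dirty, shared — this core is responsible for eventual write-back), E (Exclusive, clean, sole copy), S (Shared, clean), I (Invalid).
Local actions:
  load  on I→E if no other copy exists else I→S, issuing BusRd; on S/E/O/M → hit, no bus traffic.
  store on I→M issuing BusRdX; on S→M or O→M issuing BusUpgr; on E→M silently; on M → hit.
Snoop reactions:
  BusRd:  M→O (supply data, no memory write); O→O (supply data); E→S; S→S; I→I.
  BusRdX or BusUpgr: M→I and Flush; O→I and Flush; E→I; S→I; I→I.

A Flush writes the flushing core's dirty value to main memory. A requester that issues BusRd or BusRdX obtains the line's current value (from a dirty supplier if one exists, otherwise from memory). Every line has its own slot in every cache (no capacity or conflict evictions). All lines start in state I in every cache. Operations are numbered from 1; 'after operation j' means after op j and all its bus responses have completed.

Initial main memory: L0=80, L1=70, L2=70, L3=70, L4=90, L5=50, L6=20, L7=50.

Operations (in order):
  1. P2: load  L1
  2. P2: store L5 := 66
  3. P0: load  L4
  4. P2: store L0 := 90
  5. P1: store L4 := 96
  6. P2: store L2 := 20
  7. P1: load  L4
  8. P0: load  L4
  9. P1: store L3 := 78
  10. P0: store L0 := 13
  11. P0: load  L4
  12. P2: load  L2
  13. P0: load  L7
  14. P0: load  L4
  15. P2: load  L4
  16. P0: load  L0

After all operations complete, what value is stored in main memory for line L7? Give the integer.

  op1 P2: load  L1 → I/I/E on L1; bus BusRd; mem=70
  op2 P2: store L5 := 66 → I/I/M on L5; bus BusRdX; mem=50
  op3 P0: load  L4 → E/I/I on L4; bus BusRd; mem=90
  op4 P2: store L0 := 90 → I/I/M on L0; bus BusRdX; mem=80
  op5 P1: store L4 := 96 → I/M/I on L4; bus BusRdX; mem=90
  op6 P2: store L2 := 20 → I/I/M on L2; bus BusRdX; mem=70
  op7 P1: load  L4 → I/M/I on L4; bus (none); mem=90
  op8 P0: load  L4 → S/O/I on L4; bus BusRd; mem=90
  op9 P1: store L3 := 78 → I/M/I on L3; bus BusRdX; mem=70
  op10 P0: store L0 := 13 → M/I/I on L0; bus BusRdX Flush; mem=90
  op11 P0: load  L4 → S/O/I on L4; bus (none); mem=90
  op12 P2: load  L2 → I/I/M on L2; bus (none); mem=70
  op13 P0: load  L7 → E/I/I on L7; bus BusRd; mem=50
  op14 P0: load  L4 → S/O/I on L4; bus (none); mem=90
  op15 P2: load  L4 → S/O/S on L4; bus BusRd; mem=90
  op16 P0: load  L0 → M/I/I on L0; bus (none); mem=90

memory[L7] = 50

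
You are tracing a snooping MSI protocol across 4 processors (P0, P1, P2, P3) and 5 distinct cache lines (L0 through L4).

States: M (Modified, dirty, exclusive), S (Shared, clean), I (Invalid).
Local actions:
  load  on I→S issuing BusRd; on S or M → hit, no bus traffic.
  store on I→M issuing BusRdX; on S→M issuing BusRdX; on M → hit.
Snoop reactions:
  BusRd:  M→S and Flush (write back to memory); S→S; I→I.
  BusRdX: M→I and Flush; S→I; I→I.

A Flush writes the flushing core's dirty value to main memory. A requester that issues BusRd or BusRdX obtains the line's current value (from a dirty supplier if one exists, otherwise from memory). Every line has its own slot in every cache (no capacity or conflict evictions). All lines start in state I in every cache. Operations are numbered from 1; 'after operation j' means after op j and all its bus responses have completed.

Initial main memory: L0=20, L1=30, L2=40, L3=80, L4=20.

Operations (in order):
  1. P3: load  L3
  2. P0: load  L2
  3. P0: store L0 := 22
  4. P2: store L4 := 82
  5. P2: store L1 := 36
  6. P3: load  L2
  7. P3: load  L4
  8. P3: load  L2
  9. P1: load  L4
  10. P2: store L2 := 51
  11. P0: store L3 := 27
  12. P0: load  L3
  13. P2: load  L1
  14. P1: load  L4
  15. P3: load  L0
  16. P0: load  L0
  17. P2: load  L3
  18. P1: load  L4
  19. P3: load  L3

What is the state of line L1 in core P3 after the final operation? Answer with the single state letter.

state = I

[1] P3: load  L3 | P0:I, P1:I, P2:I, P3:S(80) | bus: BusRd
[2] P0: load  L2 | P0:S(40), P1:I, P2:I, P3:I | bus: BusRd
[3] P0: store L0 := 22 | P0:M(22), P1:I, P2:I, P3:I | bus: BusRdX
[4] P2: store L4 := 82 | P0:I, P1:I, P2:M(82), P3:I | bus: BusRdX
[5] P2: store L1 := 36 | P0:I, P1:I, P2:M(36), P3:I | bus: BusRdX
[6] P3: load  L2 | P0:S(40), P1:I, P2:I, P3:S(40) | bus: BusRd
[7] P3: load  L4 | P0:I, P1:I, P2:S(82), P3:S(82) | bus: BusRd,Flush
[8] P3: load  L2 | P0:S(40), P1:I, P2:I, P3:S(40) | bus: none
[9] P1: load  L4 | P0:I, P1:S(82), P2:S(82), P3:S(82) | bus: BusRd
[10] P2: store L2 := 51 | P0:I, P1:I, P2:M(51), P3:I | bus: BusRdX
[11] P0: store L3 := 27 | P0:M(27), P1:I, P2:I, P3:I | bus: BusRdX
[12] P0: load  L3 | P0:M(27), P1:I, P2:I, P3:I | bus: none
[13] P2: load  L1 | P0:I, P1:I, P2:M(36), P3:I | bus: none
[14] P1: load  L4 | P0:I, P1:S(82), P2:S(82), P3:S(82) | bus: none
[15] P3: load  L0 | P0:S(22), P1:I, P2:I, P3:S(22) | bus: BusRd,Flush
[16] P0: load  L0 | P0:S(22), P1:I, P2:I, P3:S(22) | bus: none
[17] P2: load  L3 | P0:S(27), P1:I, P2:S(27), P3:I | bus: BusRd,Flush
[18] P1: load  L4 | P0:I, P1:S(82), P2:S(82), P3:S(82) | bus: none
[19] P3: load  L3 | P0:S(27), P1:I, P2:S(27), P3:S(27) | bus: BusRd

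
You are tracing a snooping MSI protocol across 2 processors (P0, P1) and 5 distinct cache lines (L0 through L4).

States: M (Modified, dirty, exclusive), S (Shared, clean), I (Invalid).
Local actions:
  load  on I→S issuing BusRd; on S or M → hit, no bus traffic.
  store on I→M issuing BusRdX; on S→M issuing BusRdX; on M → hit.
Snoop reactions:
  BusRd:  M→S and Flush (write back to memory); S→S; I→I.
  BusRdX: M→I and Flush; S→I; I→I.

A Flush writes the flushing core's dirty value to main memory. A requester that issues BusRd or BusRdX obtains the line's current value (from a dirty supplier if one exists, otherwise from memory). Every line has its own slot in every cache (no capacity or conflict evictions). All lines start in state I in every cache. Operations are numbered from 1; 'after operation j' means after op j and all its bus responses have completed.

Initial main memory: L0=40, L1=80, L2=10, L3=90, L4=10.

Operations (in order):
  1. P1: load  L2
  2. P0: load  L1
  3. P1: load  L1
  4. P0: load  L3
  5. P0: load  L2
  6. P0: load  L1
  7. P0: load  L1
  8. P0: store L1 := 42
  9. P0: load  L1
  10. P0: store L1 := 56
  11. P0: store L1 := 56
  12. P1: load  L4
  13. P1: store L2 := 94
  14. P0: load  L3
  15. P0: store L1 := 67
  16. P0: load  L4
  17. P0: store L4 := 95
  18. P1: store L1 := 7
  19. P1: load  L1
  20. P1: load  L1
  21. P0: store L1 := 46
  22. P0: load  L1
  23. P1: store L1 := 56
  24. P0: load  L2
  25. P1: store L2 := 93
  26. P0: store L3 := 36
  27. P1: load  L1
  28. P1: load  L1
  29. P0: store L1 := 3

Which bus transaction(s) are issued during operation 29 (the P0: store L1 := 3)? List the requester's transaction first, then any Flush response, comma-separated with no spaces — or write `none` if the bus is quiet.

step 1: P1: load  L2  ⟶  IS  (L2)  txn=BusRd  M[L2]=10
step 2: P0: load  L1  ⟶  SI  (L1)  txn=BusRd  M[L1]=80
step 3: P1: load  L1  ⟶  SS  (L1)  txn=BusRd  M[L1]=80
step 4: P0: load  L3  ⟶  SI  (L3)  txn=BusRd  M[L3]=90
step 5: P0: load  L2  ⟶  SS  (L2)  txn=BusRd  M[L2]=10
step 6: P0: load  L1  ⟶  SS  (L1)  txn=∅  M[L1]=80
step 7: P0: load  L1  ⟶  SS  (L1)  txn=∅  M[L1]=80
step 8: P0: store L1 := 42  ⟶  MI  (L1)  txn=BusRdX  M[L1]=80
step 9: P0: load  L1  ⟶  MI  (L1)  txn=∅  M[L1]=80
step 10: P0: store L1 := 56  ⟶  MI  (L1)  txn=∅  M[L1]=80
step 11: P0: store L1 := 56  ⟶  MI  (L1)  txn=∅  M[L1]=80
step 12: P1: load  L4  ⟶  IS  (L4)  txn=BusRd  M[L4]=10
step 13: P1: store L2 := 94  ⟶  IM  (L2)  txn=BusRdX  M[L2]=10
step 14: P0: load  L3  ⟶  SI  (L3)  txn=∅  M[L3]=90
step 15: P0: store L1 := 67  ⟶  MI  (L1)  txn=∅  M[L1]=80
step 16: P0: load  L4  ⟶  SS  (L4)  txn=BusRd  M[L4]=10
step 17: P0: store L4 := 95  ⟶  MI  (L4)  txn=BusRdX  M[L4]=10
step 18: P1: store L1 := 7  ⟶  IM  (L1)  txn=BusRdX+Flush  M[L1]=67
step 19: P1: load  L1  ⟶  IM  (L1)  txn=∅  M[L1]=67
step 20: P1: load  L1  ⟶  IM  (L1)  txn=∅  M[L1]=67
step 21: P0: store L1 := 46  ⟶  MI  (L1)  txn=BusRdX+Flush  M[L1]=7
step 22: P0: load  L1  ⟶  MI  (L1)  txn=∅  M[L1]=7
step 23: P1: store L1 := 56  ⟶  IM  (L1)  txn=BusRdX+Flush  M[L1]=46
step 24: P0: load  L2  ⟶  SS  (L2)  txn=BusRd+Flush  M[L2]=94
step 25: P1: store L2 := 93  ⟶  IM  (L2)  txn=BusRdX  M[L2]=94
step 26: P0: store L3 := 36  ⟶  MI  (L3)  txn=BusRdX  M[L3]=90
step 27: P1: load  L1  ⟶  IM  (L1)  txn=∅  M[L1]=46
step 28: P1: load  L1  ⟶  IM  (L1)  txn=∅  M[L1]=46
step 29: P0: store L1 := 3  ⟶  MI  (L1)  txn=BusRdX+Flush  M[L1]=56

bus = BusRdX,Flush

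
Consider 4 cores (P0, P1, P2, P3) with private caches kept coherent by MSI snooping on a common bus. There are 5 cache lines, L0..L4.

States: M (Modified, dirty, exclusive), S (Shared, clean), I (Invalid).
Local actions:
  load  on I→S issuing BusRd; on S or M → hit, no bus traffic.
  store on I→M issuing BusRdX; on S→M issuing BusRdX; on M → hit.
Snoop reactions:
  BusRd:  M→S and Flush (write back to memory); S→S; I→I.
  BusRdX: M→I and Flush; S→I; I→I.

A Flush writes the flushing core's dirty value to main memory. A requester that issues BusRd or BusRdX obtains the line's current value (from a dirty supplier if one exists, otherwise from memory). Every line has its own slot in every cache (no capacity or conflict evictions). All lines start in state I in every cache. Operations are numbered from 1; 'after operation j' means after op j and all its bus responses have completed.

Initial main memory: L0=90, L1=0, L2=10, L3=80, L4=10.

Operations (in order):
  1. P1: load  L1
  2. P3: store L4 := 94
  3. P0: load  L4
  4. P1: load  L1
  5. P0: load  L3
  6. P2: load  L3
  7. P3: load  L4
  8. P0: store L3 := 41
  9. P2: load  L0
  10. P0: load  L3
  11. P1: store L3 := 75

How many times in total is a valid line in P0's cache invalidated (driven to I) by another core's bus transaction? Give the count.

[1] P1: load  L1 | P0:I, P1:S(0), P2:I, P3:I | bus: BusRd
[2] P3: store L4 := 94 | P0:I, P1:I, P2:I, P3:M(94) | bus: BusRdX
[3] P0: load  L4 | P0:S(94), P1:I, P2:I, P3:S(94) | bus: BusRd,Flush
[4] P1: load  L1 | P0:I, P1:S(0), P2:I, P3:I | bus: none
[5] P0: load  L3 | P0:S(80), P1:I, P2:I, P3:I | bus: BusRd
[6] P2: load  L3 | P0:S(80), P1:I, P2:S(80), P3:I | bus: BusRd
[7] P3: load  L4 | P0:S(94), P1:I, P2:I, P3:S(94) | bus: none
[8] P0: store L3 := 41 | P0:M(41), P1:I, P2:I, P3:I | bus: BusRdX
[9] P2: load  L0 | P0:I, P1:I, P2:S(90), P3:I | bus: BusRd
[10] P0: load  L3 | P0:M(41), P1:I, P2:I, P3:I | bus: none
[11] P1: store L3 := 75 | P0:I, P1:M(75), P2:I, P3:I | bus: BusRdX,Flush

invalidations = 1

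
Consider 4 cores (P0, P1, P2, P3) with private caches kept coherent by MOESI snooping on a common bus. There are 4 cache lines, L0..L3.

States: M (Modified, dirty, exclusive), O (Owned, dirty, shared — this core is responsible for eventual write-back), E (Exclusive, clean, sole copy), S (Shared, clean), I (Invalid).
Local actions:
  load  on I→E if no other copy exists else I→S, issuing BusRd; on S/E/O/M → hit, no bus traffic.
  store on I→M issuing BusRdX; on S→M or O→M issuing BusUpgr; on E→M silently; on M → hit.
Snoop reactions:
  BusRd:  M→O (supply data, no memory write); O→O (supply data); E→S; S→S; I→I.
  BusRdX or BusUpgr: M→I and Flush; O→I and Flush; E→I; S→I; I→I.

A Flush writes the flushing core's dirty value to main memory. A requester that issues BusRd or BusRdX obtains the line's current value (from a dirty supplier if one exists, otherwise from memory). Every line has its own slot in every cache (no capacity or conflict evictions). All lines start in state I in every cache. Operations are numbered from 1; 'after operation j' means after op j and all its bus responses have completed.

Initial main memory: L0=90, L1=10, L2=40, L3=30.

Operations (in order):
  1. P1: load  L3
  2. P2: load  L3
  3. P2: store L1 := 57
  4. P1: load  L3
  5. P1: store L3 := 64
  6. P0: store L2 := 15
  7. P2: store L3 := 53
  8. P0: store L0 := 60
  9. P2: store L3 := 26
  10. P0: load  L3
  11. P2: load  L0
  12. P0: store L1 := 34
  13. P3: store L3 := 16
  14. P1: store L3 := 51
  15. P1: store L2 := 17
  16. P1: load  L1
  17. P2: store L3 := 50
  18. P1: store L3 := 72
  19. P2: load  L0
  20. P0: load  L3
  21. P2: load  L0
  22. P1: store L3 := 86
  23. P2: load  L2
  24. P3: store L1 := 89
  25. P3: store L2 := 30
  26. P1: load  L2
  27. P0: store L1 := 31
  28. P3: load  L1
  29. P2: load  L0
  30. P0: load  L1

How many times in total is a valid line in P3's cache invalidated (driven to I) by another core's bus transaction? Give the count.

step 1: P1: load  L3  ⟶  IEII  (L3)  txn=BusRd  M[L3]=30
step 2: P2: load  L3  ⟶  ISSI  (L3)  txn=BusRd  M[L3]=30
step 3: P2: store L1 := 57  ⟶  IIMI  (L1)  txn=BusRdX  M[L1]=10
step 4: P1: load  L3  ⟶  ISSI  (L3)  txn=∅  M[L3]=30
step 5: P1: store L3 := 64  ⟶  IMII  (L3)  txn=BusUpgr  M[L3]=30
step 6: P0: store L2 := 15  ⟶  MIII  (L2)  txn=BusRdX  M[L2]=40
step 7: P2: store L3 := 53  ⟶  IIMI  (L3)  txn=BusRdX+Flush  M[L3]=64
step 8: P0: store L0 := 60  ⟶  MIII  (L0)  txn=BusRdX  M[L0]=90
step 9: P2: store L3 := 26  ⟶  IIMI  (L3)  txn=∅  M[L3]=64
step 10: P0: load  L3  ⟶  SIOI  (L3)  txn=BusRd  M[L3]=64
step 11: P2: load  L0  ⟶  OISI  (L0)  txn=BusRd  M[L0]=90
step 12: P0: store L1 := 34  ⟶  MIII  (L1)  txn=BusRdX+Flush  M[L1]=57
step 13: P3: store L3 := 16  ⟶  IIIM  (L3)  txn=BusRdX+Flush  M[L3]=26
step 14: P1: store L3 := 51  ⟶  IMII  (L3)  txn=BusRdX+Flush  M[L3]=16
step 15: P1: store L2 := 17  ⟶  IMII  (L2)  txn=BusRdX+Flush  M[L2]=15
step 16: P1: load  L1  ⟶  OSII  (L1)  txn=BusRd  M[L1]=57
step 17: P2: store L3 := 50  ⟶  IIMI  (L3)  txn=BusRdX+Flush  M[L3]=51
step 18: P1: store L3 := 72  ⟶  IMII  (L3)  txn=BusRdX+Flush  M[L3]=50
step 19: P2: load  L0  ⟶  OISI  (L0)  txn=∅  M[L0]=90
step 20: P0: load  L3  ⟶  SOII  (L3)  txn=BusRd  M[L3]=50
step 21: P2: load  L0  ⟶  OISI  (L0)  txn=∅  M[L0]=90
step 22: P1: store L3 := 86  ⟶  IMII  (L3)  txn=BusUpgr  M[L3]=50
step 23: P2: load  L2  ⟶  IOSI  (L2)  txn=BusRd  M[L2]=15
step 24: P3: store L1 := 89  ⟶  IIIM  (L1)  txn=BusRdX+Flush  M[L1]=34
step 25: P3: store L2 := 30  ⟶  IIIM  (L2)  txn=BusRdX+Flush  M[L2]=17
step 26: P1: load  L2  ⟶  ISIO  (L2)  txn=BusRd  M[L2]=17
step 27: P0: store L1 := 31  ⟶  MIII  (L1)  txn=BusRdX+Flush  M[L1]=89
step 28: P3: load  L1  ⟶  OIIS  (L1)  txn=BusRd  M[L1]=89
step 29: P2: load  L0  ⟶  OISI  (L0)  txn=∅  M[L0]=90
step 30: P0: load  L1  ⟶  OIIS  (L1)  txn=∅  M[L1]=89

invalidations = 2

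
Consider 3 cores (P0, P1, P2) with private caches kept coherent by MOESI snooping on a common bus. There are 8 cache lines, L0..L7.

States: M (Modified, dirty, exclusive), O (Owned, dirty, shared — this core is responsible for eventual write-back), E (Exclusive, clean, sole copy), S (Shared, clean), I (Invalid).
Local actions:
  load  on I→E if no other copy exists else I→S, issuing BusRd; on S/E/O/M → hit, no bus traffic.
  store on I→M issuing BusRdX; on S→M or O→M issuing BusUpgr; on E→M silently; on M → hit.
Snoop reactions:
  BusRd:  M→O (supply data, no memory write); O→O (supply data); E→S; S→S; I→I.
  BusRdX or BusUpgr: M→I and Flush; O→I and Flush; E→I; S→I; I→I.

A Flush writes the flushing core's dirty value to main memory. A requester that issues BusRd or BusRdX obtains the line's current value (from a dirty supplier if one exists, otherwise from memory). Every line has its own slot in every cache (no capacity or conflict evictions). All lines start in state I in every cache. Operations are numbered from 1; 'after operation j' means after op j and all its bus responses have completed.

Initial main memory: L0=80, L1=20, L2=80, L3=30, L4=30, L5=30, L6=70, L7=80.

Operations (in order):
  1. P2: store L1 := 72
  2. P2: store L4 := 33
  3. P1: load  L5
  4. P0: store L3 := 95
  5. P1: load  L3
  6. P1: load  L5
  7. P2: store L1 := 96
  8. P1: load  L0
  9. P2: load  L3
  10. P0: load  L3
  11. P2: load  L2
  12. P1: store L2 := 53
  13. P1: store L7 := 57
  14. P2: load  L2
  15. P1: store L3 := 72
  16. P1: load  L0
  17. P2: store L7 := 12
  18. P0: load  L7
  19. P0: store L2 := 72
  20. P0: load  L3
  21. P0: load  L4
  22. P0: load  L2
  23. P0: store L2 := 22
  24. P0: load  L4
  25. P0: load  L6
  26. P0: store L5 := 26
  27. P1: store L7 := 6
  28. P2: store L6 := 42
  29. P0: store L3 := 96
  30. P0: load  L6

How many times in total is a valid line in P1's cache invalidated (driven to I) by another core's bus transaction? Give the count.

invalidations = 4

step 1: P2: store L1 := 72  ⟶  IIM  (L1)  txn=BusRdX  M[L1]=20
step 2: P2: store L4 := 33  ⟶  IIM  (L4)  txn=BusRdX  M[L4]=30
step 3: P1: load  L5  ⟶  IEI  (L5)  txn=BusRd  M[L5]=30
step 4: P0: store L3 := 95  ⟶  MII  (L3)  txn=BusRdX  M[L3]=30
step 5: P1: load  L3  ⟶  OSI  (L3)  txn=BusRd  M[L3]=30
step 6: P1: load  L5  ⟶  IEI  (L5)  txn=∅  M[L5]=30
step 7: P2: store L1 := 96  ⟶  IIM  (L1)  txn=∅  M[L1]=20
step 8: P1: load  L0  ⟶  IEI  (L0)  txn=BusRd  M[L0]=80
step 9: P2: load  L3  ⟶  OSS  (L3)  txn=BusRd  M[L3]=30
step 10: P0: load  L3  ⟶  OSS  (L3)  txn=∅  M[L3]=30
step 11: P2: load  L2  ⟶  IIE  (L2)  txn=BusRd  M[L2]=80
step 12: P1: store L2 := 53  ⟶  IMI  (L2)  txn=BusRdX  M[L2]=80
step 13: P1: store L7 := 57  ⟶  IMI  (L7)  txn=BusRdX  M[L7]=80
step 14: P2: load  L2  ⟶  IOS  (L2)  txn=BusRd  M[L2]=80
step 15: P1: store L3 := 72  ⟶  IMI  (L3)  txn=BusUpgr+Flush  M[L3]=95
step 16: P1: load  L0  ⟶  IEI  (L0)  txn=∅  M[L0]=80
step 17: P2: store L7 := 12  ⟶  IIM  (L7)  txn=BusRdX+Flush  M[L7]=57
step 18: P0: load  L7  ⟶  SIO  (L7)  txn=BusRd  M[L7]=57
step 19: P0: store L2 := 72  ⟶  MII  (L2)  txn=BusRdX+Flush  M[L2]=53
step 20: P0: load  L3  ⟶  SOI  (L3)  txn=BusRd  M[L3]=95
step 21: P0: load  L4  ⟶  SIO  (L4)  txn=BusRd  M[L4]=30
step 22: P0: load  L2  ⟶  MII  (L2)  txn=∅  M[L2]=53
step 23: P0: store L2 := 22  ⟶  MII  (L2)  txn=∅  M[L2]=53
step 24: P0: load  L4  ⟶  SIO  (L4)  txn=∅  M[L4]=30
step 25: P0: load  L6  ⟶  EII  (L6)  txn=BusRd  M[L6]=70
step 26: P0: store L5 := 26  ⟶  MII  (L5)  txn=BusRdX  M[L5]=30
step 27: P1: store L7 := 6  ⟶  IMI  (L7)  txn=BusRdX+Flush  M[L7]=12
step 28: P2: store L6 := 42  ⟶  IIM  (L6)  txn=BusRdX  M[L6]=70
step 29: P0: store L3 := 96  ⟶  MII  (L3)  txn=BusUpgr+Flush  M[L3]=72
step 30: P0: load  L6  ⟶  SIO  (L6)  txn=BusRd  M[L6]=70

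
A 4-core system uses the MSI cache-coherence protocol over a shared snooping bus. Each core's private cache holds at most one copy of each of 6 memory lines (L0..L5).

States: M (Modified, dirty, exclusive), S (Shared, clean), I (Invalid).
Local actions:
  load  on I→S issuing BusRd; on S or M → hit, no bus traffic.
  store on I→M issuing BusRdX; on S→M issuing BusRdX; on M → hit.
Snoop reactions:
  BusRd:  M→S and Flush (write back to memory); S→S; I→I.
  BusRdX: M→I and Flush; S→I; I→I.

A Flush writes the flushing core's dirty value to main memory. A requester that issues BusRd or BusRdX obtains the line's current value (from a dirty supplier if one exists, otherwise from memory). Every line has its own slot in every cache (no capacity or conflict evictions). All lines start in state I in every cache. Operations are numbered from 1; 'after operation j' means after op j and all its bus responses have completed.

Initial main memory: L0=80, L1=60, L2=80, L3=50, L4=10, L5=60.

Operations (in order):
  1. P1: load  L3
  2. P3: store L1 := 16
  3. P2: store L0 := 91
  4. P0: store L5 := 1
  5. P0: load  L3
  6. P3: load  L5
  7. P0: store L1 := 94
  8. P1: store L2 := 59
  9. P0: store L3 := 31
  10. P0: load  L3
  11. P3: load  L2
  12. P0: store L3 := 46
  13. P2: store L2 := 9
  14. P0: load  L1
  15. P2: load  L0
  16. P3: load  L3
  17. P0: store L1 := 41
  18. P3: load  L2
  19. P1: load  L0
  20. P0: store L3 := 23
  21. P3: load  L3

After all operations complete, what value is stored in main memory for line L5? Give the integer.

memory[L5] = 1

[1] P1: load  L3 | P0:I, P1:S(50), P2:I, P3:I | bus: BusRd
[2] P3: store L1 := 16 | P0:I, P1:I, P2:I, P3:M(16) | bus: BusRdX
[3] P2: store L0 := 91 | P0:I, P1:I, P2:M(91), P3:I | bus: BusRdX
[4] P0: store L5 := 1 | P0:M(1), P1:I, P2:I, P3:I | bus: BusRdX
[5] P0: load  L3 | P0:S(50), P1:S(50), P2:I, P3:I | bus: BusRd
[6] P3: load  L5 | P0:S(1), P1:I, P2:I, P3:S(1) | bus: BusRd,Flush
[7] P0: store L1 := 94 | P0:M(94), P1:I, P2:I, P3:I | bus: BusRdX,Flush
[8] P1: store L2 := 59 | P0:I, P1:M(59), P2:I, P3:I | bus: BusRdX
[9] P0: store L3 := 31 | P0:M(31), P1:I, P2:I, P3:I | bus: BusRdX
[10] P0: load  L3 | P0:M(31), P1:I, P2:I, P3:I | bus: none
[11] P3: load  L2 | P0:I, P1:S(59), P2:I, P3:S(59) | bus: BusRd,Flush
[12] P0: store L3 := 46 | P0:M(46), P1:I, P2:I, P3:I | bus: none
[13] P2: store L2 := 9 | P0:I, P1:I, P2:M(9), P3:I | bus: BusRdX
[14] P0: load  L1 | P0:M(94), P1:I, P2:I, P3:I | bus: none
[15] P2: load  L0 | P0:I, P1:I, P2:M(91), P3:I | bus: none
[16] P3: load  L3 | P0:S(46), P1:I, P2:I, P3:S(46) | bus: BusRd,Flush
[17] P0: store L1 := 41 | P0:M(41), P1:I, P2:I, P3:I | bus: none
[18] P3: load  L2 | P0:I, P1:I, P2:S(9), P3:S(9) | bus: BusRd,Flush
[19] P1: load  L0 | P0:I, P1:S(91), P2:S(91), P3:I | bus: BusRd,Flush
[20] P0: store L3 := 23 | P0:M(23), P1:I, P2:I, P3:I | bus: BusRdX
[21] P3: load  L3 | P0:S(23), P1:I, P2:I, P3:S(23) | bus: BusRd,Flush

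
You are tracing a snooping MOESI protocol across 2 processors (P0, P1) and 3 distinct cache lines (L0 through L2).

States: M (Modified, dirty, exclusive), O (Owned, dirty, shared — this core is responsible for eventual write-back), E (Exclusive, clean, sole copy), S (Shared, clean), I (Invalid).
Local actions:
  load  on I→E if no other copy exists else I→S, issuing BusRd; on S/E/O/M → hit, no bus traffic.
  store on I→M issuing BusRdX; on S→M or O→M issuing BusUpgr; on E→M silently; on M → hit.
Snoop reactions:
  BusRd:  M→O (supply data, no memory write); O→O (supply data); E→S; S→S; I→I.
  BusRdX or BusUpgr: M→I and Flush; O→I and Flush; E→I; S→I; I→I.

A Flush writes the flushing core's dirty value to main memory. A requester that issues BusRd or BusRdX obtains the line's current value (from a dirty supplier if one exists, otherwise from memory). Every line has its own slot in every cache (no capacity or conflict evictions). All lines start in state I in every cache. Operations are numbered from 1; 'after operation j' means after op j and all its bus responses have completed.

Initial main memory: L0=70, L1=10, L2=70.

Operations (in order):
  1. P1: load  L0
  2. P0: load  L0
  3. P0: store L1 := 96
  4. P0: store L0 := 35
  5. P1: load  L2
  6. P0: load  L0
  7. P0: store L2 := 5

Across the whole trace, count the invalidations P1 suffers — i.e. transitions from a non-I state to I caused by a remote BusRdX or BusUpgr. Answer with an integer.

  op1 P1: load  L0 → I/E on L0; bus BusRd; mem=70
  op2 P0: load  L0 → S/S on L0; bus BusRd; mem=70
  op3 P0: store L1 := 96 → M/I on L1; bus BusRdX; mem=10
  op4 P0: store L0 := 35 → M/I on L0; bus BusUpgr; mem=70
  op5 P1: load  L2 → I/E on L2; bus BusRd; mem=70
  op6 P0: load  L0 → M/I on L0; bus (none); mem=70
  op7 P0: store L2 := 5 → M/I on L2; bus BusRdX; mem=70

invalidations = 2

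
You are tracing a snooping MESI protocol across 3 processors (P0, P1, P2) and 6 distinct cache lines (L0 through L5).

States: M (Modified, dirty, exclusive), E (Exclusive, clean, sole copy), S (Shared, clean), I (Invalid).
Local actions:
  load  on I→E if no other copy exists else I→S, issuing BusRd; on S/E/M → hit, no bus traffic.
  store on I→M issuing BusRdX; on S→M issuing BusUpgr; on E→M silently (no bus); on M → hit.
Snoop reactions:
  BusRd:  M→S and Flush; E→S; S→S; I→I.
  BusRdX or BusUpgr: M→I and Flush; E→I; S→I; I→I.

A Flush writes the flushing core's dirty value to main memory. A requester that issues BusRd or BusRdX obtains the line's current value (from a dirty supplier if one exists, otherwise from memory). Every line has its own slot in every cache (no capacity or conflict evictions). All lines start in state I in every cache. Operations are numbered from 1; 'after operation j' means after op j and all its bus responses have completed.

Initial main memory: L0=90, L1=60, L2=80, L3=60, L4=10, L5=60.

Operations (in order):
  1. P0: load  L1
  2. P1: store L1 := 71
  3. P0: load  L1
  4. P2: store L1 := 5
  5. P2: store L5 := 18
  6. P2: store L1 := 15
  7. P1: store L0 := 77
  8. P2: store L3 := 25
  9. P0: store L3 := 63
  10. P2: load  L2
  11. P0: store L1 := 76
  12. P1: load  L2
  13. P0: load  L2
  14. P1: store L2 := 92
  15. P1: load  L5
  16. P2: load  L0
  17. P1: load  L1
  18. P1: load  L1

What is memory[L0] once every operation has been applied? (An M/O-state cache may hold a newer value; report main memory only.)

[1] P0: load  L1 | P0:E(60), P1:I, P2:I | bus: BusRd
[2] P1: store L1 := 71 | P0:I, P1:M(71), P2:I | bus: BusRdX
[3] P0: load  L1 | P0:S(71), P1:S(71), P2:I | bus: BusRd,Flush
[4] P2: store L1 := 5 | P0:I, P1:I, P2:M(5) | bus: BusRdX
[5] P2: store L5 := 18 | P0:I, P1:I, P2:M(18) | bus: BusRdX
[6] P2: store L1 := 15 | P0:I, P1:I, P2:M(15) | bus: none
[7] P1: store L0 := 77 | P0:I, P1:M(77), P2:I | bus: BusRdX
[8] P2: store L3 := 25 | P0:I, P1:I, P2:M(25) | bus: BusRdX
[9] P0: store L3 := 63 | P0:M(63), P1:I, P2:I | bus: BusRdX,Flush
[10] P2: load  L2 | P0:I, P1:I, P2:E(80) | bus: BusRd
[11] P0: store L1 := 76 | P0:M(76), P1:I, P2:I | bus: BusRdX,Flush
[12] P1: load  L2 | P0:I, P1:S(80), P2:S(80) | bus: BusRd
[13] P0: load  L2 | P0:S(80), P1:S(80), P2:S(80) | bus: BusRd
[14] P1: store L2 := 92 | P0:I, P1:M(92), P2:I | bus: BusUpgr
[15] P1: load  L5 | P0:I, P1:S(18), P2:S(18) | bus: BusRd,Flush
[16] P2: load  L0 | P0:I, P1:S(77), P2:S(77) | bus: BusRd,Flush
[17] P1: load  L1 | P0:S(76), P1:S(76), P2:I | bus: BusRd,Flush
[18] P1: load  L1 | P0:S(76), P1:S(76), P2:I | bus: none

memory[L0] = 77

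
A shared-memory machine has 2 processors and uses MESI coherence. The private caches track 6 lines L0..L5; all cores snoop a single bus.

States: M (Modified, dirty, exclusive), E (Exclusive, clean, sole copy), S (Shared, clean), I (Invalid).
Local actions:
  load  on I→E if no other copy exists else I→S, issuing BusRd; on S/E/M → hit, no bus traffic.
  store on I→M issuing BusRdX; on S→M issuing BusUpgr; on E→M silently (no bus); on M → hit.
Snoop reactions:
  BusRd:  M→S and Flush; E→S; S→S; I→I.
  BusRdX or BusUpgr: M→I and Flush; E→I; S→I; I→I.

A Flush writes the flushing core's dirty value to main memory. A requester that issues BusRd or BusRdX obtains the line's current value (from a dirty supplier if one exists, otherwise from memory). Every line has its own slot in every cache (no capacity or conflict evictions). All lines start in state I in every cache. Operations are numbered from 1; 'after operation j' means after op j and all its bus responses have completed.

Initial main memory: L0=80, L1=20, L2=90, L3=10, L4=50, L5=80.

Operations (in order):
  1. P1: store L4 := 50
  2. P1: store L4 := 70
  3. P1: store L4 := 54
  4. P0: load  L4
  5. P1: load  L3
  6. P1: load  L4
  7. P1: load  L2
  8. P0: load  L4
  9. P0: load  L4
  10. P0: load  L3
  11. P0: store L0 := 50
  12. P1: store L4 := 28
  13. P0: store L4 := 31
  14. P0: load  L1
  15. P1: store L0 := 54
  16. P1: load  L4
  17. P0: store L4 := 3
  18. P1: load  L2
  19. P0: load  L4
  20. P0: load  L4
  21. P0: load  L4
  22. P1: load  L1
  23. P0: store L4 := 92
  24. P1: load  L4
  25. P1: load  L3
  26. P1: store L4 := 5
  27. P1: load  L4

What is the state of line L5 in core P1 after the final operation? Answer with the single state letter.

state = I

[1] P1: store L4 := 50 | P0:I, P1:M(50) | bus: BusRdX
[2] P1: store L4 := 70 | P0:I, P1:M(70) | bus: none
[3] P1: store L4 := 54 | P0:I, P1:M(54) | bus: none
[4] P0: load  L4 | P0:S(54), P1:S(54) | bus: BusRd,Flush
[5] P1: load  L3 | P0:I, P1:E(10) | bus: BusRd
[6] P1: load  L4 | P0:S(54), P1:S(54) | bus: none
[7] P1: load  L2 | P0:I, P1:E(90) | bus: BusRd
[8] P0: load  L4 | P0:S(54), P1:S(54) | bus: none
[9] P0: load  L4 | P0:S(54), P1:S(54) | bus: none
[10] P0: load  L3 | P0:S(10), P1:S(10) | bus: BusRd
[11] P0: store L0 := 50 | P0:M(50), P1:I | bus: BusRdX
[12] P1: store L4 := 28 | P0:I, P1:M(28) | bus: BusUpgr
[13] P0: store L4 := 31 | P0:M(31), P1:I | bus: BusRdX,Flush
[14] P0: load  L1 | P0:E(20), P1:I | bus: BusRd
[15] P1: store L0 := 54 | P0:I, P1:M(54) | bus: BusRdX,Flush
[16] P1: load  L4 | P0:S(31), P1:S(31) | bus: BusRd,Flush
[17] P0: store L4 := 3 | P0:M(3), P1:I | bus: BusUpgr
[18] P1: load  L2 | P0:I, P1:E(90) | bus: none
[19] P0: load  L4 | P0:M(3), P1:I | bus: none
[20] P0: load  L4 | P0:M(3), P1:I | bus: none
[21] P0: load  L4 | P0:M(3), P1:I | bus: none
[22] P1: load  L1 | P0:S(20), P1:S(20) | bus: BusRd
[23] P0: store L4 := 92 | P0:M(92), P1:I | bus: none
[24] P1: load  L4 | P0:S(92), P1:S(92) | bus: BusRd,Flush
[25] P1: load  L3 | P0:S(10), P1:S(10) | bus: none
[26] P1: store L4 := 5 | P0:I, P1:M(5) | bus: BusUpgr
[27] P1: load  L4 | P0:I, P1:M(5) | bus: none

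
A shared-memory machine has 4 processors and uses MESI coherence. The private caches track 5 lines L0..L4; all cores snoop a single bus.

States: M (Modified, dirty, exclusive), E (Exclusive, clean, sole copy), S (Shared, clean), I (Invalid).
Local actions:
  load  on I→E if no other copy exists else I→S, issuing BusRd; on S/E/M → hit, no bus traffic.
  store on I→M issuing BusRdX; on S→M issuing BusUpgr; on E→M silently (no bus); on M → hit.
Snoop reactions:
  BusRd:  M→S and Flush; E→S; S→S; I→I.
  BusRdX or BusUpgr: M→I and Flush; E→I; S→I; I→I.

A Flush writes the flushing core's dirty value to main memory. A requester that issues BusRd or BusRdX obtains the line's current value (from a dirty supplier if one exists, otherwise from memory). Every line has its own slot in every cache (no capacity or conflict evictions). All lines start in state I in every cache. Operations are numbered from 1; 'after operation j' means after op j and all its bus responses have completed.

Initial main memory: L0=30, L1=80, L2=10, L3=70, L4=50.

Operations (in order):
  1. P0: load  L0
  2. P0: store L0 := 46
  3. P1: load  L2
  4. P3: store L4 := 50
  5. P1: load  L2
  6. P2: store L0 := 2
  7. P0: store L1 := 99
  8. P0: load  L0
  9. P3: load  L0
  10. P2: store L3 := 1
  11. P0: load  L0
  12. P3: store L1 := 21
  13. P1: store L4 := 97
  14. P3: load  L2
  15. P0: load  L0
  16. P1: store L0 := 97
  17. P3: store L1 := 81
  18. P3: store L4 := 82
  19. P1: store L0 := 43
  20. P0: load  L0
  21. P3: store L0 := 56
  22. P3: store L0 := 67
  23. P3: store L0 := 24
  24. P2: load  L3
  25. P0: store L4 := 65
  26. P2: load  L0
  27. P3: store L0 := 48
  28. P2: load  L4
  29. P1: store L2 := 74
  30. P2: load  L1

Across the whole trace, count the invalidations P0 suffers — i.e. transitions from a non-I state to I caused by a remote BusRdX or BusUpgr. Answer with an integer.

  op1 P0: load  L0 → E/I/I/I on L0; bus BusRd; mem=30
  op2 P0: store L0 := 46 → M/I/I/I on L0; bus (none); mem=30
  op3 P1: load  L2 → I/E/I/I on L2; bus BusRd; mem=10
  op4 P3: store L4 := 50 → I/I/I/M on L4; bus BusRdX; mem=50
  op5 P1: load  L2 → I/E/I/I on L2; bus (none); mem=10
  op6 P2: store L0 := 2 → I/I/M/I on L0; bus BusRdX Flush; mem=46
  op7 P0: store L1 := 99 → M/I/I/I on L1; bus BusRdX; mem=80
  op8 P0: load  L0 → S/I/S/I on L0; bus BusRd Flush; mem=2
  op9 P3: load  L0 → S/I/S/S on L0; bus BusRd; mem=2
  op10 P2: store L3 := 1 → I/I/M/I on L3; bus BusRdX; mem=70
  op11 P0: load  L0 → S/I/S/S on L0; bus (none); mem=2
  op12 P3: store L1 := 21 → I/I/I/M on L1; bus BusRdX Flush; mem=99
  op13 P1: store L4 := 97 → I/M/I/I on L4; bus BusRdX Flush; mem=50
  op14 P3: load  L2 → I/S/I/S on L2; bus BusRd; mem=10
  op15 P0: load  L0 → S/I/S/S on L0; bus (none); mem=2
  op16 P1: store L0 := 97 → I/M/I/I on L0; bus BusRdX; mem=2
  op17 P3: store L1 := 81 → I/I/I/M on L1; bus (none); mem=99
  op18 P3: store L4 := 82 → I/I/I/M on L4; bus BusRdX Flush; mem=97
  op19 P1: store L0 := 43 → I/M/I/I on L0; bus (none); mem=2
  op20 P0: load  L0 → S/S/I/I on L0; bus BusRd Flush; mem=43
  op21 P3: store L0 := 56 → I/I/I/M on L0; bus BusRdX; mem=43
  op22 P3: store L0 := 67 → I/I/I/M on L0; bus (none); mem=43
  op23 P3: store L0 := 24 → I/I/I/M on L0; bus (none); mem=43
  op24 P2: load  L3 → I/I/M/I on L3; bus (none); mem=70
  op25 P0: store L4 := 65 → M/I/I/I on L4; bus BusRdX Flush; mem=82
  op26 P2: load  L0 → I/I/S/S on L0; bus BusRd Flush; mem=24
  op27 P3: store L0 := 48 → I/I/I/M on L0; bus BusUpgr; mem=24
  op28 P2: load  L4 → S/I/S/I on L4; bus BusRd Flush; mem=65
  op29 P1: store L2 := 74 → I/M/I/I on L2; bus BusUpgr; mem=10
  op30 P2: load  L1 → I/I/S/S on L1; bus BusRd Flush; mem=81

invalidations = 4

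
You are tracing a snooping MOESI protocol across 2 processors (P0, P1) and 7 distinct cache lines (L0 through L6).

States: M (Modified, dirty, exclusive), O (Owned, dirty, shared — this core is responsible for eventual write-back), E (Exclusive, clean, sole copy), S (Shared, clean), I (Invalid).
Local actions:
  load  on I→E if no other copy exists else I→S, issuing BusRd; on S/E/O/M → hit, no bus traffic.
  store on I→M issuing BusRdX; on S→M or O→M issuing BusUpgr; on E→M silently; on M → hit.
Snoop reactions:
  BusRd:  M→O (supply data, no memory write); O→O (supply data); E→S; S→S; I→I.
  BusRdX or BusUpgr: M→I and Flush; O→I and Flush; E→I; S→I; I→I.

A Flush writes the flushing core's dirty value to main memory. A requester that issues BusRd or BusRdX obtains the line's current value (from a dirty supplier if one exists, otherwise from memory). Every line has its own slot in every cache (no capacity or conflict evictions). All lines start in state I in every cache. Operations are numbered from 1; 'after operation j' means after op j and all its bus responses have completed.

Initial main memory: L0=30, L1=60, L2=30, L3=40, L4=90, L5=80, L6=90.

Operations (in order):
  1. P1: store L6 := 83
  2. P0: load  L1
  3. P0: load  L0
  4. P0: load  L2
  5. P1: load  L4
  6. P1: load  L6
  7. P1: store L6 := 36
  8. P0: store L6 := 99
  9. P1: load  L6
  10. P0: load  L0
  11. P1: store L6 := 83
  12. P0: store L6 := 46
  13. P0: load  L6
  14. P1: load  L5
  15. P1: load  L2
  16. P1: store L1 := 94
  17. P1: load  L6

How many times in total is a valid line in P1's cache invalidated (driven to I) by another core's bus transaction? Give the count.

invalidations = 2

1. P1: store L6 := 83  bus=[BusRdX]  L6: P0=I P1=M  mem[L6]=90
2. P0: load  L1  bus=[BusRd]  L1: P0=E P1=I  mem[L1]=60
3. P0: load  L0  bus=[BusRd]  L0: P0=E P1=I  mem[L0]=30
4. P0: load  L2  bus=[BusRd]  L2: P0=E P1=I  mem[L2]=30
5. P1: load  L4  bus=[BusRd]  L4: P0=I P1=E  mem[L4]=90
6. P1: load  L6  bus=[-]  L6: P0=I P1=M  mem[L6]=90
7. P1: store L6 := 36  bus=[-]  L6: P0=I P1=M  mem[L6]=90
8. P0: store L6 := 99  bus=[BusRdX,Flush]  L6: P0=M P1=I  mem[L6]=36
9. P1: load  L6  bus=[BusRd]  L6: P0=O P1=S  mem[L6]=36
10. P0: load  L0  bus=[-]  L0: P0=E P1=I  mem[L0]=30
11. P1: store L6 := 83  bus=[BusUpgr,Flush]  L6: P0=I P1=M  mem[L6]=99
12. P0: store L6 := 46  bus=[BusRdX,Flush]  L6: P0=M P1=I  mem[L6]=83
13. P0: load  L6  bus=[-]  L6: P0=M P1=I  mem[L6]=83
14. P1: load  L5  bus=[BusRd]  L5: P0=I P1=E  mem[L5]=80
15. P1: load  L2  bus=[BusRd]  L2: P0=S P1=S  mem[L2]=30
16. P1: store L1 := 94  bus=[BusRdX]  L1: P0=I P1=M  mem[L1]=60
17. P1: load  L6  bus=[BusRd]  L6: P0=O P1=S  mem[L6]=83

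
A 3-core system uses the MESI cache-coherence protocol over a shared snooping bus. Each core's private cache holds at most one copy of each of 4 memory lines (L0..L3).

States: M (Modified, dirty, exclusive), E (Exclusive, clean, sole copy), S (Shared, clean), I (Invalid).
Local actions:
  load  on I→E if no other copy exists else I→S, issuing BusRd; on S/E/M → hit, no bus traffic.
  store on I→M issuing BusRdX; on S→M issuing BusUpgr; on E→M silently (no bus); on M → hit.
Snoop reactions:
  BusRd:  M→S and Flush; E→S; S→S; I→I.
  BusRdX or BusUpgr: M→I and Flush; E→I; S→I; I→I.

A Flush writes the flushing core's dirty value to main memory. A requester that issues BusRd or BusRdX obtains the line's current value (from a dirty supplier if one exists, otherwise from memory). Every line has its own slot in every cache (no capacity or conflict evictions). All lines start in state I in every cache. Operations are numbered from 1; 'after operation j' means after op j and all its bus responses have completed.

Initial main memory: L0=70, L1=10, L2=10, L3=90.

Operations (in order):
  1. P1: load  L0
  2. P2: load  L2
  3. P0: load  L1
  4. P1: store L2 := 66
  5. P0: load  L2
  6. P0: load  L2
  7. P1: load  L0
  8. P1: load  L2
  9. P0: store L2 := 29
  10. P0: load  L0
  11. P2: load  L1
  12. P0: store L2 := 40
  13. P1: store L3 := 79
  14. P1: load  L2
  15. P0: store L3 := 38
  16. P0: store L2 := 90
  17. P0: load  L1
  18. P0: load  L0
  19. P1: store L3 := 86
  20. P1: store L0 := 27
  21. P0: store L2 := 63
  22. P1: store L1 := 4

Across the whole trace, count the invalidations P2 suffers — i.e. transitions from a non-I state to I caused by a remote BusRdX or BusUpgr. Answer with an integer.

  op1 P1: load  L0 → I/E/I on L0; bus BusRd; mem=70
  op2 P2: load  L2 → I/I/E on L2; bus BusRd; mem=10
  op3 P0: load  L1 → E/I/I on L1; bus BusRd; mem=10
  op4 P1: store L2 := 66 → I/M/I on L2; bus BusRdX; mem=10
  op5 P0: load  L2 → S/S/I on L2; bus BusRd Flush; mem=66
  op6 P0: load  L2 → S/S/I on L2; bus (none); mem=66
  op7 P1: load  L0 → I/E/I on L0; bus (none); mem=70
  op8 P1: load  L2 → S/S/I on L2; bus (none); mem=66
  op9 P0: store L2 := 29 → M/I/I on L2; bus BusUpgr; mem=66
  op10 P0: load  L0 → S/S/I on L0; bus BusRd; mem=70
  op11 P2: load  L1 → S/I/S on L1; bus BusRd; mem=10
  op12 P0: store L2 := 40 → M/I/I on L2; bus (none); mem=66
  op13 P1: store L3 := 79 → I/M/I on L3; bus BusRdX; mem=90
  op14 P1: load  L2 → S/S/I on L2; bus BusRd Flush; mem=40
  op15 P0: store L3 := 38 → M/I/I on L3; bus BusRdX Flush; mem=79
  op16 P0: store L2 := 90 → M/I/I on L2; bus BusUpgr; mem=40
  op17 P0: load  L1 → S/I/S on L1; bus (none); mem=10
  op18 P0: load  L0 → S/S/I on L0; bus (none); mem=70
  op19 P1: store L3 := 86 → I/M/I on L3; bus BusRdX Flush; mem=38
  op20 P1: store L0 := 27 → I/M/I on L0; bus BusUpgr; mem=70
  op21 P0: store L2 := 63 → M/I/I on L2; bus (none); mem=40
  op22 P1: store L1 := 4 → I/M/I on L1; bus BusRdX; mem=10

invalidations = 2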